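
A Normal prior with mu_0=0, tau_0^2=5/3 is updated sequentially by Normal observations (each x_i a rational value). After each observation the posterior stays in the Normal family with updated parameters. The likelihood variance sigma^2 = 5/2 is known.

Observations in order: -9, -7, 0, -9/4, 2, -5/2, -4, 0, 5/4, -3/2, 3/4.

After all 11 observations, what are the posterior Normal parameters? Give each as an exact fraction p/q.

mu_0=-89/50, tau_0^2=1/5

obs 1: x=-9 → posterior Normal(-18/5, 1)
obs 2: x=-7 → posterior Normal(-32/7, 5/7)
obs 3: x=0 → posterior Normal(-32/9, 5/9)
obs 4: x=-9/4 → posterior Normal(-73/22, 5/11)
obs 5: x=2 → posterior Normal(-5/2, 5/13)
obs 6: x=-5/2 → posterior Normal(-5/2, 1/3)
obs 7: x=-4 → posterior Normal(-91/34, 5/17)
obs 8: x=0 → posterior Normal(-91/38, 5/19)
obs 9: x=5/4 → posterior Normal(-43/21, 5/21)
obs 10: x=-3/2 → posterior Normal(-2, 5/23)
obs 11: x=3/4 → posterior Normal(-89/50, 1/5)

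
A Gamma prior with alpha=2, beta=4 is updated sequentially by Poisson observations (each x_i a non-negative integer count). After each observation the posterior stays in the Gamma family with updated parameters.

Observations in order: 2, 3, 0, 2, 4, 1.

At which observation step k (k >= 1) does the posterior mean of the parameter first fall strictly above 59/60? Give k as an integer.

obs 1: x=2 → posterior Gamma(4, 5)
obs 2: x=3 → posterior Gamma(7, 6)
obs 3: x=0 → posterior Gamma(7, 7)
obs 4: x=2 → posterior Gamma(9, 8)
obs 5: x=4 → posterior Gamma(13, 9)
obs 6: x=1 → posterior Gamma(14, 10)

k = 2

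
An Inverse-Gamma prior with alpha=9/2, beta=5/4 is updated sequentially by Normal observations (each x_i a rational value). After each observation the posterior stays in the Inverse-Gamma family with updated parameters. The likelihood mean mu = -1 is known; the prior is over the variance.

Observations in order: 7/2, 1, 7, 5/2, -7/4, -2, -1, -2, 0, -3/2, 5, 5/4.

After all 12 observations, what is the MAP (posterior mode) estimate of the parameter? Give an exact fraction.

obs 1: x=7/2 → posterior Inverse-Gamma(5, 91/8)
obs 2: x=1 → posterior Inverse-Gamma(11/2, 107/8)
obs 3: x=7 → posterior Inverse-Gamma(6, 363/8)
obs 4: x=5/2 → posterior Inverse-Gamma(13/2, 103/2)
obs 5: x=-7/4 → posterior Inverse-Gamma(7, 1657/32)
obs 6: x=-2 → posterior Inverse-Gamma(15/2, 1673/32)
obs 7: x=-1 → posterior Inverse-Gamma(8, 1673/32)
obs 8: x=-2 → posterior Inverse-Gamma(17/2, 1689/32)
obs 9: x=0 → posterior Inverse-Gamma(9, 1705/32)
obs 10: x=-3/2 → posterior Inverse-Gamma(19/2, 1709/32)
obs 11: x=5 → posterior Inverse-Gamma(10, 2285/32)
obs 12: x=5/4 → posterior Inverse-Gamma(21/2, 1183/16)

1183/184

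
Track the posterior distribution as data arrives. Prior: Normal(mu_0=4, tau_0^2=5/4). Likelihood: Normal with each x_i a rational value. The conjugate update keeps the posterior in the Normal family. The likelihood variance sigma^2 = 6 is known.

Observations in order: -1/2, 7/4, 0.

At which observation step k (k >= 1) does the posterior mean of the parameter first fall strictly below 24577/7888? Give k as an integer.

obs 1: x=-1/2 → posterior Normal(187/58, 30/29)
obs 2: x=7/4 → posterior Normal(409/136, 15/17)
obs 3: x=0 → posterior Normal(409/156, 10/13)

k = 2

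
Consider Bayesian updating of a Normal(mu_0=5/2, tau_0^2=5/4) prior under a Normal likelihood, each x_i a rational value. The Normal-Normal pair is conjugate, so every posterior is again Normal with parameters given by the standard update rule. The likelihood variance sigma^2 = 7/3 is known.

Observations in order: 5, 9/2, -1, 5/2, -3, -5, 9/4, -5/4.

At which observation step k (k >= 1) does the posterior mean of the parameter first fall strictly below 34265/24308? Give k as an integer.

k = 6

obs 1: x=5 → posterior Normal(145/43, 35/43)
obs 2: x=9/2 → posterior Normal(425/116, 35/58)
obs 3: x=-1 → posterior Normal(395/146, 35/73)
obs 4: x=5/2 → posterior Normal(235/88, 35/88)
obs 5: x=-3 → posterior Normal(190/103, 35/103)
obs 6: x=-5 → posterior Normal(115/118, 35/118)
obs 7: x=9/4 → posterior Normal(85/76, 5/19)
obs 8: x=-5/4 → posterior Normal(65/74, 35/148)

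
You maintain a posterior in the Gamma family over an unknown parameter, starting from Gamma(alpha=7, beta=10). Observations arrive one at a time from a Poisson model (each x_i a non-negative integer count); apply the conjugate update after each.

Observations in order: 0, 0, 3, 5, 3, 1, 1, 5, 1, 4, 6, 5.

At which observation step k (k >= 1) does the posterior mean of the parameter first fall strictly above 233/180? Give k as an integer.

k = 8

obs 1: x=0 → posterior Gamma(7, 11)
obs 2: x=0 → posterior Gamma(7, 12)
obs 3: x=3 → posterior Gamma(10, 13)
obs 4: x=5 → posterior Gamma(15, 14)
obs 5: x=3 → posterior Gamma(18, 15)
obs 6: x=1 → posterior Gamma(19, 16)
obs 7: x=1 → posterior Gamma(20, 17)
obs 8: x=5 → posterior Gamma(25, 18)
obs 9: x=1 → posterior Gamma(26, 19)
obs 10: x=4 → posterior Gamma(30, 20)
obs 11: x=6 → posterior Gamma(36, 21)
obs 12: x=5 → posterior Gamma(41, 22)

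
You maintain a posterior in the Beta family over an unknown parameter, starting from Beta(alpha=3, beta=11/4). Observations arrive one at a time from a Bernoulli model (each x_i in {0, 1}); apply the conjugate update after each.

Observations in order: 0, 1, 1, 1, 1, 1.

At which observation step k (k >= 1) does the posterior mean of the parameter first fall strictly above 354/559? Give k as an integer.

obs 1: x=0 → posterior Beta(3, 15/4)
obs 2: x=1 → posterior Beta(4, 15/4)
obs 3: x=1 → posterior Beta(5, 15/4)
obs 4: x=1 → posterior Beta(6, 15/4)
obs 5: x=1 → posterior Beta(7, 15/4)
obs 6: x=1 → posterior Beta(8, 15/4)

k = 5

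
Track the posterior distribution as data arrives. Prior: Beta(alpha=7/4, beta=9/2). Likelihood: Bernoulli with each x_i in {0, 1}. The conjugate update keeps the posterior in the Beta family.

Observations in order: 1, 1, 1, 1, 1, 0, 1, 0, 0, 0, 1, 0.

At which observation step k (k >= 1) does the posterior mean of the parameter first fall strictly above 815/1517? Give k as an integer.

obs 1: x=1 → posterior Beta(11/4, 9/2)
obs 2: x=1 → posterior Beta(15/4, 9/2)
obs 3: x=1 → posterior Beta(19/4, 9/2)
obs 4: x=1 → posterior Beta(23/4, 9/2)
obs 5: x=1 → posterior Beta(27/4, 9/2)
obs 6: x=0 → posterior Beta(27/4, 11/2)
obs 7: x=1 → posterior Beta(31/4, 11/2)
obs 8: x=0 → posterior Beta(31/4, 13/2)
obs 9: x=0 → posterior Beta(31/4, 15/2)
obs 10: x=0 → posterior Beta(31/4, 17/2)
obs 11: x=1 → posterior Beta(35/4, 17/2)
obs 12: x=0 → posterior Beta(35/4, 19/2)

k = 4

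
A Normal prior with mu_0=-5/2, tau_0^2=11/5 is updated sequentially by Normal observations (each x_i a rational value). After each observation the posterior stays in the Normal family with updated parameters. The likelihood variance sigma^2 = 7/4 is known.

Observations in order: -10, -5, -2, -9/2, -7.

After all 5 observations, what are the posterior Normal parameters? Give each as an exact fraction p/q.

mu_0=-2683/510, tau_0^2=77/255

obs 1: x=-10 → posterior Normal(-1055/158, 77/79)
obs 2: x=-5 → posterior Normal(-1495/246, 77/123)
obs 3: x=-2 → posterior Normal(-1671/334, 77/167)
obs 4: x=-9/2 → posterior Normal(-2067/422, 77/211)
obs 5: x=-7 → posterior Normal(-2683/510, 77/255)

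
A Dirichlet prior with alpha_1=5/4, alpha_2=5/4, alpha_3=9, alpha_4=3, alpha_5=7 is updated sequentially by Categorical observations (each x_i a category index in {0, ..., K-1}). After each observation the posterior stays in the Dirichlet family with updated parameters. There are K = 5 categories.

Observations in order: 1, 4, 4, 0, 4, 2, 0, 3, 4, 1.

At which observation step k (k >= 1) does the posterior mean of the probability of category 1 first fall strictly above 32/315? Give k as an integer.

k = 10

obs 1: x=1 → posterior Dirichlet(5/4, 9/4, 9, 3, 7)
obs 2: x=4 → posterior Dirichlet(5/4, 9/4, 9, 3, 8)
obs 3: x=4 → posterior Dirichlet(5/4, 9/4, 9, 3, 9)
obs 4: x=0 → posterior Dirichlet(9/4, 9/4, 9, 3, 9)
obs 5: x=4 → posterior Dirichlet(9/4, 9/4, 9, 3, 10)
obs 6: x=2 → posterior Dirichlet(9/4, 9/4, 10, 3, 10)
obs 7: x=0 → posterior Dirichlet(13/4, 9/4, 10, 3, 10)
obs 8: x=3 → posterior Dirichlet(13/4, 9/4, 10, 4, 10)
obs 9: x=4 → posterior Dirichlet(13/4, 9/4, 10, 4, 11)
obs 10: x=1 → posterior Dirichlet(13/4, 13/4, 10, 4, 11)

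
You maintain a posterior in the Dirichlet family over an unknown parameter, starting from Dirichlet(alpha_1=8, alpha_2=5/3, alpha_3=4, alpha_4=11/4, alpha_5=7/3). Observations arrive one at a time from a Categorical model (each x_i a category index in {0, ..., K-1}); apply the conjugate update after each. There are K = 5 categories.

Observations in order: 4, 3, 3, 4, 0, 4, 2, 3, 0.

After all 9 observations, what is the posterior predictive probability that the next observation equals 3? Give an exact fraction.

23/111

obs 1: x=4 → posterior Dirichlet(8, 5/3, 4, 11/4, 10/3)
obs 2: x=3 → posterior Dirichlet(8, 5/3, 4, 15/4, 10/3)
obs 3: x=3 → posterior Dirichlet(8, 5/3, 4, 19/4, 10/3)
obs 4: x=4 → posterior Dirichlet(8, 5/3, 4, 19/4, 13/3)
obs 5: x=0 → posterior Dirichlet(9, 5/3, 4, 19/4, 13/3)
obs 6: x=4 → posterior Dirichlet(9, 5/3, 4, 19/4, 16/3)
obs 7: x=2 → posterior Dirichlet(9, 5/3, 5, 19/4, 16/3)
obs 8: x=3 → posterior Dirichlet(9, 5/3, 5, 23/4, 16/3)
obs 9: x=0 → posterior Dirichlet(10, 5/3, 5, 23/4, 16/3)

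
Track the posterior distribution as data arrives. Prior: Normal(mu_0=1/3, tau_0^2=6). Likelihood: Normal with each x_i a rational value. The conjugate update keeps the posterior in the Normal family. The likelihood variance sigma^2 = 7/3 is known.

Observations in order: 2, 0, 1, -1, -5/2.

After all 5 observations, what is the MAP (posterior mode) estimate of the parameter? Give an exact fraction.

-20/291

obs 1: x=2 → posterior Normal(23/15, 42/25)
obs 2: x=0 → posterior Normal(115/129, 42/43)
obs 3: x=1 → posterior Normal(169/183, 42/61)
obs 4: x=-1 → posterior Normal(115/237, 42/79)
obs 5: x=-5/2 → posterior Normal(-20/291, 42/97)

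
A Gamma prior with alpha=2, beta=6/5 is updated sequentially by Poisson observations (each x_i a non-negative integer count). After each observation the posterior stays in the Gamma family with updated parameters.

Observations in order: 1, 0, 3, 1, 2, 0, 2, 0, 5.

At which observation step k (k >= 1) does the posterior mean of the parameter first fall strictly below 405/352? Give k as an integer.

obs 1: x=1 → posterior Gamma(3, 11/5)
obs 2: x=0 → posterior Gamma(3, 16/5)
obs 3: x=3 → posterior Gamma(6, 21/5)
obs 4: x=1 → posterior Gamma(7, 26/5)
obs 5: x=2 → posterior Gamma(9, 31/5)
obs 6: x=0 → posterior Gamma(9, 36/5)
obs 7: x=2 → posterior Gamma(11, 41/5)
obs 8: x=0 → posterior Gamma(11, 46/5)
obs 9: x=5 → posterior Gamma(16, 51/5)

k = 2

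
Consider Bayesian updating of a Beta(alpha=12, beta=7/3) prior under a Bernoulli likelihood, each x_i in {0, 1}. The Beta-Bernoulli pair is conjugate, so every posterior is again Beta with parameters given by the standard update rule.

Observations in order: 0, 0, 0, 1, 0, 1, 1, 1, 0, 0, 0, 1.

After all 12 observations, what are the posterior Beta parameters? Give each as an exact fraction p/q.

obs 1: x=0 → posterior Beta(12, 10/3)
obs 2: x=0 → posterior Beta(12, 13/3)
obs 3: x=0 → posterior Beta(12, 16/3)
obs 4: x=1 → posterior Beta(13, 16/3)
obs 5: x=0 → posterior Beta(13, 19/3)
obs 6: x=1 → posterior Beta(14, 19/3)
obs 7: x=1 → posterior Beta(15, 19/3)
obs 8: x=1 → posterior Beta(16, 19/3)
obs 9: x=0 → posterior Beta(16, 22/3)
obs 10: x=0 → posterior Beta(16, 25/3)
obs 11: x=0 → posterior Beta(16, 28/3)
obs 12: x=1 → posterior Beta(17, 28/3)

alpha=17, beta=28/3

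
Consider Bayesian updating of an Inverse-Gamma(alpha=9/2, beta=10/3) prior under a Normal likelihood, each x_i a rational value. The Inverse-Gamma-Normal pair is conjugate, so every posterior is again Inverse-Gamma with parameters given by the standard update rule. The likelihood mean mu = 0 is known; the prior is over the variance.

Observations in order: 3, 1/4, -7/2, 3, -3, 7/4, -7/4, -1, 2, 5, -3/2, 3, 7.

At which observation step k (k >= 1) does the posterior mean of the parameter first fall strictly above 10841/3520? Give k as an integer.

k = 4

obs 1: x=3 → posterior Inverse-Gamma(5, 47/6)
obs 2: x=1/4 → posterior Inverse-Gamma(11/2, 755/96)
obs 3: x=-7/2 → posterior Inverse-Gamma(6, 1343/96)
obs 4: x=3 → posterior Inverse-Gamma(13/2, 1775/96)
obs 5: x=-3 → posterior Inverse-Gamma(7, 2207/96)
obs 6: x=7/4 → posterior Inverse-Gamma(15/2, 1177/48)
obs 7: x=-7/4 → posterior Inverse-Gamma(8, 2501/96)
obs 8: x=-1 → posterior Inverse-Gamma(17/2, 2549/96)
obs 9: x=2 → posterior Inverse-Gamma(9, 2741/96)
obs 10: x=5 → posterior Inverse-Gamma(19/2, 3941/96)
obs 11: x=-3/2 → posterior Inverse-Gamma(10, 4049/96)
obs 12: x=3 → posterior Inverse-Gamma(21/2, 4481/96)
obs 13: x=7 → posterior Inverse-Gamma(11, 6833/96)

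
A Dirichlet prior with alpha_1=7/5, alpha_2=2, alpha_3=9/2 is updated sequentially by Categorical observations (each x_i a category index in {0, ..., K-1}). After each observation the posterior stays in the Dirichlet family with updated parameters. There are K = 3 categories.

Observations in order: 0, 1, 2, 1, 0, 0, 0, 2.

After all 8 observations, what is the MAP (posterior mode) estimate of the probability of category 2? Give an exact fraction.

obs 1: x=0 → posterior Dirichlet(12/5, 2, 9/2)
obs 2: x=1 → posterior Dirichlet(12/5, 3, 9/2)
obs 3: x=2 → posterior Dirichlet(12/5, 3, 11/2)
obs 4: x=1 → posterior Dirichlet(12/5, 4, 11/2)
obs 5: x=0 → posterior Dirichlet(17/5, 4, 11/2)
obs 6: x=0 → posterior Dirichlet(22/5, 4, 11/2)
obs 7: x=0 → posterior Dirichlet(27/5, 4, 11/2)
obs 8: x=2 → posterior Dirichlet(27/5, 4, 13/2)

55/129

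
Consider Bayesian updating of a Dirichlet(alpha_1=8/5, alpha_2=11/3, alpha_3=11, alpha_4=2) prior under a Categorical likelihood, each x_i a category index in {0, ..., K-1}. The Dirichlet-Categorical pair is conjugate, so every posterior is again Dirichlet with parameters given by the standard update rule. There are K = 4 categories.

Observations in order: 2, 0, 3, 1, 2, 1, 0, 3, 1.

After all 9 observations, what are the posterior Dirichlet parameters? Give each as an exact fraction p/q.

alpha_1=18/5, alpha_2=20/3, alpha_3=13, alpha_4=4

obs 1: x=2 → posterior Dirichlet(8/5, 11/3, 12, 2)
obs 2: x=0 → posterior Dirichlet(13/5, 11/3, 12, 2)
obs 3: x=3 → posterior Dirichlet(13/5, 11/3, 12, 3)
obs 4: x=1 → posterior Dirichlet(13/5, 14/3, 12, 3)
obs 5: x=2 → posterior Dirichlet(13/5, 14/3, 13, 3)
obs 6: x=1 → posterior Dirichlet(13/5, 17/3, 13, 3)
obs 7: x=0 → posterior Dirichlet(18/5, 17/3, 13, 3)
obs 8: x=3 → posterior Dirichlet(18/5, 17/3, 13, 4)
obs 9: x=1 → posterior Dirichlet(18/5, 20/3, 13, 4)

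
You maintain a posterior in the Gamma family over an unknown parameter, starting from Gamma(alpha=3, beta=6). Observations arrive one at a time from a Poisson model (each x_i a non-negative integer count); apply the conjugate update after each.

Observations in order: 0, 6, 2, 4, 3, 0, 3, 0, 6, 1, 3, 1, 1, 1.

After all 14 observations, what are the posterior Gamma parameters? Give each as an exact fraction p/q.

alpha=34, beta=20

obs 1: x=0 → posterior Gamma(3, 7)
obs 2: x=6 → posterior Gamma(9, 8)
obs 3: x=2 → posterior Gamma(11, 9)
obs 4: x=4 → posterior Gamma(15, 10)
obs 5: x=3 → posterior Gamma(18, 11)
obs 6: x=0 → posterior Gamma(18, 12)
obs 7: x=3 → posterior Gamma(21, 13)
obs 8: x=0 → posterior Gamma(21, 14)
obs 9: x=6 → posterior Gamma(27, 15)
obs 10: x=1 → posterior Gamma(28, 16)
obs 11: x=3 → posterior Gamma(31, 17)
obs 12: x=1 → posterior Gamma(32, 18)
obs 13: x=1 → posterior Gamma(33, 19)
obs 14: x=1 → posterior Gamma(34, 20)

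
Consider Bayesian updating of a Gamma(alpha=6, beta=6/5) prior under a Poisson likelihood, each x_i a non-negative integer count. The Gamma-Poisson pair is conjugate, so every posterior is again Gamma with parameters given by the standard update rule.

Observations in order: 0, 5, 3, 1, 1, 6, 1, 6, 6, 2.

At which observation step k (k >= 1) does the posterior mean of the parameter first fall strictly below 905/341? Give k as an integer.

obs 1: x=0 → posterior Gamma(6, 11/5)
obs 2: x=5 → posterior Gamma(11, 16/5)
obs 3: x=3 → posterior Gamma(14, 21/5)
obs 4: x=1 → posterior Gamma(15, 26/5)
obs 5: x=1 → posterior Gamma(16, 31/5)
obs 6: x=6 → posterior Gamma(22, 36/5)
obs 7: x=1 → posterior Gamma(23, 41/5)
obs 8: x=6 → posterior Gamma(29, 46/5)
obs 9: x=6 → posterior Gamma(35, 51/5)
obs 10: x=2 → posterior Gamma(37, 56/5)

k = 5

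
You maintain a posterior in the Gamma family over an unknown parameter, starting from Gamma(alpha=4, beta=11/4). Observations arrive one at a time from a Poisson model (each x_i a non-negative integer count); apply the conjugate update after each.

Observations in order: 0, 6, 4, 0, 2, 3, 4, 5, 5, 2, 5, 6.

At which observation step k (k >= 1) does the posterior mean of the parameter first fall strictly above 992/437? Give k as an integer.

obs 1: x=0 → posterior Gamma(4, 15/4)
obs 2: x=6 → posterior Gamma(10, 19/4)
obs 3: x=4 → posterior Gamma(14, 23/4)
obs 4: x=0 → posterior Gamma(14, 27/4)
obs 5: x=2 → posterior Gamma(16, 31/4)
obs 6: x=3 → posterior Gamma(19, 35/4)
obs 7: x=4 → posterior Gamma(23, 39/4)
obs 8: x=5 → posterior Gamma(28, 43/4)
obs 9: x=5 → posterior Gamma(33, 47/4)
obs 10: x=2 → posterior Gamma(35, 51/4)
obs 11: x=5 → posterior Gamma(40, 55/4)
obs 12: x=6 → posterior Gamma(46, 59/4)

k = 3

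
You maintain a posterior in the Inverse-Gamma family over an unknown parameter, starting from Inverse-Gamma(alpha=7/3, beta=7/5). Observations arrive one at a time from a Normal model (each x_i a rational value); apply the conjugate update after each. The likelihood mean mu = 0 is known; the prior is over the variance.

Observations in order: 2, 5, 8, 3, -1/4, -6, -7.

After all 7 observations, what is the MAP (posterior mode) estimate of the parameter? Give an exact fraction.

45567/3280

obs 1: x=2 → posterior Inverse-Gamma(17/6, 17/5)
obs 2: x=5 → posterior Inverse-Gamma(10/3, 159/10)
obs 3: x=8 → posterior Inverse-Gamma(23/6, 479/10)
obs 4: x=3 → posterior Inverse-Gamma(13/3, 262/5)
obs 5: x=-1/4 → posterior Inverse-Gamma(29/6, 8389/160)
obs 6: x=-6 → posterior Inverse-Gamma(16/3, 11269/160)
obs 7: x=-7 → posterior Inverse-Gamma(35/6, 15189/160)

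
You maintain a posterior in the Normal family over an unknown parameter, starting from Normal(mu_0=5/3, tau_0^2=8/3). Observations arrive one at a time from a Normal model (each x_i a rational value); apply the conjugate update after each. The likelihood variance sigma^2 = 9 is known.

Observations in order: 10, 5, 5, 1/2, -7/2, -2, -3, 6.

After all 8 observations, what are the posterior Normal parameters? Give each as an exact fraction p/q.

mu_0=27/13, tau_0^2=72/91

obs 1: x=10 → posterior Normal(25/7, 72/35)
obs 2: x=5 → posterior Normal(165/43, 72/43)
obs 3: x=5 → posterior Normal(205/51, 24/17)
obs 4: x=1/2 → posterior Normal(209/59, 72/59)
obs 5: x=-7/2 → posterior Normal(181/67, 72/67)
obs 6: x=-2 → posterior Normal(11/5, 24/25)
obs 7: x=-3 → posterior Normal(141/83, 72/83)
obs 8: x=6 → posterior Normal(27/13, 72/91)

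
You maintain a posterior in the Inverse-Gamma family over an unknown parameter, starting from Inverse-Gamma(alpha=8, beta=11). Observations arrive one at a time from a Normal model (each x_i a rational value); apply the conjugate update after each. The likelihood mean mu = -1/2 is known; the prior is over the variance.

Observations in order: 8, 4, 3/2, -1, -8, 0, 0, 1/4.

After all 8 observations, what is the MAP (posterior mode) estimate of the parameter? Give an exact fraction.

2817/416

obs 1: x=8 → posterior Inverse-Gamma(17/2, 377/8)
obs 2: x=4 → posterior Inverse-Gamma(9, 229/4)
obs 3: x=3/2 → posterior Inverse-Gamma(19/2, 237/4)
obs 4: x=-1 → posterior Inverse-Gamma(10, 475/8)
obs 5: x=-8 → posterior Inverse-Gamma(21/2, 175/2)
obs 6: x=0 → posterior Inverse-Gamma(11, 701/8)
obs 7: x=0 → posterior Inverse-Gamma(23/2, 351/4)
obs 8: x=1/4 → posterior Inverse-Gamma(12, 2817/32)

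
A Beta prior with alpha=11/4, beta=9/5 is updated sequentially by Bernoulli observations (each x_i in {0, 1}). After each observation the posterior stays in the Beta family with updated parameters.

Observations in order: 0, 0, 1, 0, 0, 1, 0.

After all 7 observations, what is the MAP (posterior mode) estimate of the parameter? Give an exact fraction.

75/191

obs 1: x=0 → posterior Beta(11/4, 14/5)
obs 2: x=0 → posterior Beta(11/4, 19/5)
obs 3: x=1 → posterior Beta(15/4, 19/5)
obs 4: x=0 → posterior Beta(15/4, 24/5)
obs 5: x=0 → posterior Beta(15/4, 29/5)
obs 6: x=1 → posterior Beta(19/4, 29/5)
obs 7: x=0 → posterior Beta(19/4, 34/5)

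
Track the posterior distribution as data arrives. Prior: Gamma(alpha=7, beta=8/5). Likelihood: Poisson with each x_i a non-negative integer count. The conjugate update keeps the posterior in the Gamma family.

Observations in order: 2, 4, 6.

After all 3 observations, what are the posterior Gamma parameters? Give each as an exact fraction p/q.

alpha=19, beta=23/5

obs 1: x=2 → posterior Gamma(9, 13/5)
obs 2: x=4 → posterior Gamma(13, 18/5)
obs 3: x=6 → posterior Gamma(19, 23/5)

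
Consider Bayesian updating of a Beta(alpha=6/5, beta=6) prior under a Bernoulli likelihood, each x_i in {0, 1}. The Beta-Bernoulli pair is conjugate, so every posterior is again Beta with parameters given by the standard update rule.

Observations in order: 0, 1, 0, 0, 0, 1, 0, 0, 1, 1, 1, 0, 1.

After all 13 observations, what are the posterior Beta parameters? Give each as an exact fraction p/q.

obs 1: x=0 → posterior Beta(6/5, 7)
obs 2: x=1 → posterior Beta(11/5, 7)
obs 3: x=0 → posterior Beta(11/5, 8)
obs 4: x=0 → posterior Beta(11/5, 9)
obs 5: x=0 → posterior Beta(11/5, 10)
obs 6: x=1 → posterior Beta(16/5, 10)
obs 7: x=0 → posterior Beta(16/5, 11)
obs 8: x=0 → posterior Beta(16/5, 12)
obs 9: x=1 → posterior Beta(21/5, 12)
obs 10: x=1 → posterior Beta(26/5, 12)
obs 11: x=1 → posterior Beta(31/5, 12)
obs 12: x=0 → posterior Beta(31/5, 13)
obs 13: x=1 → posterior Beta(36/5, 13)

alpha=36/5, beta=13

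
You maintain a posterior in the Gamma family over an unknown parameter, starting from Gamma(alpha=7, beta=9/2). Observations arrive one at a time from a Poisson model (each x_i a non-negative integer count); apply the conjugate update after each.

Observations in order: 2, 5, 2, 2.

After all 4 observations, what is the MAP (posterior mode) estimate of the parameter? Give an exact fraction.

2

obs 1: x=2 → posterior Gamma(9, 11/2)
obs 2: x=5 → posterior Gamma(14, 13/2)
obs 3: x=2 → posterior Gamma(16, 15/2)
obs 4: x=2 → posterior Gamma(18, 17/2)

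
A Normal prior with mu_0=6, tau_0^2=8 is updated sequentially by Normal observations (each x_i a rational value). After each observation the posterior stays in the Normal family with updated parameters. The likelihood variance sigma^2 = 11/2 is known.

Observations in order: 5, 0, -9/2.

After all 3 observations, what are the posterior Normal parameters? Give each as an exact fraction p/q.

obs 1: x=5 → posterior Normal(146/27, 88/27)
obs 2: x=0 → posterior Normal(146/43, 88/43)
obs 3: x=-9/2 → posterior Normal(74/59, 88/59)

mu_0=74/59, tau_0^2=88/59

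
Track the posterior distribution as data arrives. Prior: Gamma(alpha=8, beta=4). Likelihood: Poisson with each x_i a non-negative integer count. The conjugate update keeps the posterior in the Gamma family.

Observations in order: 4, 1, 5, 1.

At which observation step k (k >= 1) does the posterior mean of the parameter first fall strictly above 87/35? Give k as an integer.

k = 3

obs 1: x=4 → posterior Gamma(12, 5)
obs 2: x=1 → posterior Gamma(13, 6)
obs 3: x=5 → posterior Gamma(18, 7)
obs 4: x=1 → posterior Gamma(19, 8)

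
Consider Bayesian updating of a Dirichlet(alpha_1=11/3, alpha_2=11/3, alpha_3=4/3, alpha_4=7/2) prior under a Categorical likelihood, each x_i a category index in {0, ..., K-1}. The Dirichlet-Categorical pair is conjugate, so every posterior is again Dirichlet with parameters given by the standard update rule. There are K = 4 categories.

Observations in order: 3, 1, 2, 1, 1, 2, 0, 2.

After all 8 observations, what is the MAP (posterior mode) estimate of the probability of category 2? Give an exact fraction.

obs 1: x=3 → posterior Dirichlet(11/3, 11/3, 4/3, 9/2)
obs 2: x=1 → posterior Dirichlet(11/3, 14/3, 4/3, 9/2)
obs 3: x=2 → posterior Dirichlet(11/3, 14/3, 7/3, 9/2)
obs 4: x=1 → posterior Dirichlet(11/3, 17/3, 7/3, 9/2)
obs 5: x=1 → posterior Dirichlet(11/3, 20/3, 7/3, 9/2)
obs 6: x=2 → posterior Dirichlet(11/3, 20/3, 10/3, 9/2)
obs 7: x=0 → posterior Dirichlet(14/3, 20/3, 10/3, 9/2)
obs 8: x=2 → posterior Dirichlet(14/3, 20/3, 13/3, 9/2)

20/97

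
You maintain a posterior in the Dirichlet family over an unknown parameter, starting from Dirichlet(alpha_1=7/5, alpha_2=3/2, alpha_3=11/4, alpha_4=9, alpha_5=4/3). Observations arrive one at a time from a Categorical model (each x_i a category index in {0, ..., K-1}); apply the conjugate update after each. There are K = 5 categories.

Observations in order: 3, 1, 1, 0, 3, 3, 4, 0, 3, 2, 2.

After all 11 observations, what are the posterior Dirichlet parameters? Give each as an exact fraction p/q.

alpha_1=17/5, alpha_2=7/2, alpha_3=19/4, alpha_4=13, alpha_5=7/3

obs 1: x=3 → posterior Dirichlet(7/5, 3/2, 11/4, 10, 4/3)
obs 2: x=1 → posterior Dirichlet(7/5, 5/2, 11/4, 10, 4/3)
obs 3: x=1 → posterior Dirichlet(7/5, 7/2, 11/4, 10, 4/3)
obs 4: x=0 → posterior Dirichlet(12/5, 7/2, 11/4, 10, 4/3)
obs 5: x=3 → posterior Dirichlet(12/5, 7/2, 11/4, 11, 4/3)
obs 6: x=3 → posterior Dirichlet(12/5, 7/2, 11/4, 12, 4/3)
obs 7: x=4 → posterior Dirichlet(12/5, 7/2, 11/4, 12, 7/3)
obs 8: x=0 → posterior Dirichlet(17/5, 7/2, 11/4, 12, 7/3)
obs 9: x=3 → posterior Dirichlet(17/5, 7/2, 11/4, 13, 7/3)
obs 10: x=2 → posterior Dirichlet(17/5, 7/2, 15/4, 13, 7/3)
obs 11: x=2 → posterior Dirichlet(17/5, 7/2, 19/4, 13, 7/3)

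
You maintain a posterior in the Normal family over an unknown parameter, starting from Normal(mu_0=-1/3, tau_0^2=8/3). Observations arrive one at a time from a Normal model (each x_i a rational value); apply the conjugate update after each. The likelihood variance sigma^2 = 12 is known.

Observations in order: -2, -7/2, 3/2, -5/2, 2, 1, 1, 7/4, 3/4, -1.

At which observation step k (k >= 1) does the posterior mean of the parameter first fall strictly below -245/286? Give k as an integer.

k = 2

obs 1: x=-2 → posterior Normal(-7/11, 24/11)
obs 2: x=-7/2 → posterior Normal(-14/13, 24/13)
obs 3: x=3/2 → posterior Normal(-11/15, 8/5)
obs 4: x=-5/2 → posterior Normal(-16/17, 24/17)
obs 5: x=2 → posterior Normal(-12/19, 24/19)
obs 6: x=1 → posterior Normal(-10/21, 8/7)
obs 7: x=1 → posterior Normal(-8/23, 24/23)
obs 8: x=7/4 → posterior Normal(-9/50, 24/25)
obs 9: x=3/4 → posterior Normal(-1/9, 8/9)
obs 10: x=-1 → posterior Normal(-5/29, 24/29)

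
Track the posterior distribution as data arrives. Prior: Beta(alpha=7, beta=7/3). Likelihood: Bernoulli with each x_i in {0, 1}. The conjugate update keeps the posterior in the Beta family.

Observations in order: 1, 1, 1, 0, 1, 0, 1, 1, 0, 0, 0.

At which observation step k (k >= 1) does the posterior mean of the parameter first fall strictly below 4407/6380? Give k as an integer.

k = 10

obs 1: x=1 → posterior Beta(8, 7/3)
obs 2: x=1 → posterior Beta(9, 7/3)
obs 3: x=1 → posterior Beta(10, 7/3)
obs 4: x=0 → posterior Beta(10, 10/3)
obs 5: x=1 → posterior Beta(11, 10/3)
obs 6: x=0 → posterior Beta(11, 13/3)
obs 7: x=1 → posterior Beta(12, 13/3)
obs 8: x=1 → posterior Beta(13, 13/3)
obs 9: x=0 → posterior Beta(13, 16/3)
obs 10: x=0 → posterior Beta(13, 19/3)
obs 11: x=0 → posterior Beta(13, 22/3)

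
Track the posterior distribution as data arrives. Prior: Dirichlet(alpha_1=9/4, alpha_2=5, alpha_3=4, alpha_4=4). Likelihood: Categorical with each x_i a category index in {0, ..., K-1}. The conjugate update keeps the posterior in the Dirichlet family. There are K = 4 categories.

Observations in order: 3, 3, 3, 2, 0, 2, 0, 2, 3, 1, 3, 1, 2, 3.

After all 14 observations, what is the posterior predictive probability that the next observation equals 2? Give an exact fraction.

32/117

obs 1: x=3 → posterior Dirichlet(9/4, 5, 4, 5)
obs 2: x=3 → posterior Dirichlet(9/4, 5, 4, 6)
obs 3: x=3 → posterior Dirichlet(9/4, 5, 4, 7)
obs 4: x=2 → posterior Dirichlet(9/4, 5, 5, 7)
obs 5: x=0 → posterior Dirichlet(13/4, 5, 5, 7)
obs 6: x=2 → posterior Dirichlet(13/4, 5, 6, 7)
obs 7: x=0 → posterior Dirichlet(17/4, 5, 6, 7)
obs 8: x=2 → posterior Dirichlet(17/4, 5, 7, 7)
obs 9: x=3 → posterior Dirichlet(17/4, 5, 7, 8)
obs 10: x=1 → posterior Dirichlet(17/4, 6, 7, 8)
obs 11: x=3 → posterior Dirichlet(17/4, 6, 7, 9)
obs 12: x=1 → posterior Dirichlet(17/4, 7, 7, 9)
obs 13: x=2 → posterior Dirichlet(17/4, 7, 8, 9)
obs 14: x=3 → posterior Dirichlet(17/4, 7, 8, 10)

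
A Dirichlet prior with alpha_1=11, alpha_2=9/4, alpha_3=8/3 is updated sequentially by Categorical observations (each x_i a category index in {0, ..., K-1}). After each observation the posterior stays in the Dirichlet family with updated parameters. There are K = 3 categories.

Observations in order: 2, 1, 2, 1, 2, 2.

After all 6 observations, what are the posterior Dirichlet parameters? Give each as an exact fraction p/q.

alpha_1=11, alpha_2=17/4, alpha_3=20/3

obs 1: x=2 → posterior Dirichlet(11, 9/4, 11/3)
obs 2: x=1 → posterior Dirichlet(11, 13/4, 11/3)
obs 3: x=2 → posterior Dirichlet(11, 13/4, 14/3)
obs 4: x=1 → posterior Dirichlet(11, 17/4, 14/3)
obs 5: x=2 → posterior Dirichlet(11, 17/4, 17/3)
obs 6: x=2 → posterior Dirichlet(11, 17/4, 20/3)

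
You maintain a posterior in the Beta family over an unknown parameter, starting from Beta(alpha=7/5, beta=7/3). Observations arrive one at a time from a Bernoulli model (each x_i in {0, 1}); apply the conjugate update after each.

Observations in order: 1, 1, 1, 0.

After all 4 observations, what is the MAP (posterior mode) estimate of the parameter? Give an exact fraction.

obs 1: x=1 → posterior Beta(12/5, 7/3)
obs 2: x=1 → posterior Beta(17/5, 7/3)
obs 3: x=1 → posterior Beta(22/5, 7/3)
obs 4: x=0 → posterior Beta(22/5, 10/3)

51/86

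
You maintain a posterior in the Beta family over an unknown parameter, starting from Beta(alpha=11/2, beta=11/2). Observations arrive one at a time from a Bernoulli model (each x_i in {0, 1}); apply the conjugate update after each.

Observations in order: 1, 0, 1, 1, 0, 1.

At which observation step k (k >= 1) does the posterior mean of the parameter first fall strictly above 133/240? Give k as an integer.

k = 4

obs 1: x=1 → posterior Beta(13/2, 11/2)
obs 2: x=0 → posterior Beta(13/2, 13/2)
obs 3: x=1 → posterior Beta(15/2, 13/2)
obs 4: x=1 → posterior Beta(17/2, 13/2)
obs 5: x=0 → posterior Beta(17/2, 15/2)
obs 6: x=1 → posterior Beta(19/2, 15/2)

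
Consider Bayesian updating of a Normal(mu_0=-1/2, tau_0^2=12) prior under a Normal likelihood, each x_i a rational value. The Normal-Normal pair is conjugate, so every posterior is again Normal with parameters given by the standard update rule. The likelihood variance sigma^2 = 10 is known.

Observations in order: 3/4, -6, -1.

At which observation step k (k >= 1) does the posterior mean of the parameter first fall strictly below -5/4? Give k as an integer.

k = 2

obs 1: x=3/4 → posterior Normal(2/11, 60/11)
obs 2: x=-6 → posterior Normal(-2, 60/17)
obs 3: x=-1 → posterior Normal(-40/23, 60/23)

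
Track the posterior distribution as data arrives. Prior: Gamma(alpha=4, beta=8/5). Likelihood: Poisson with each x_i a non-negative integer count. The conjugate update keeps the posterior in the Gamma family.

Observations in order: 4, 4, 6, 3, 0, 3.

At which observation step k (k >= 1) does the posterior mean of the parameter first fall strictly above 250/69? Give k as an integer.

obs 1: x=4 → posterior Gamma(8, 13/5)
obs 2: x=4 → posterior Gamma(12, 18/5)
obs 3: x=6 → posterior Gamma(18, 23/5)
obs 4: x=3 → posterior Gamma(21, 28/5)
obs 5: x=0 → posterior Gamma(21, 33/5)
obs 6: x=3 → posterior Gamma(24, 38/5)

k = 3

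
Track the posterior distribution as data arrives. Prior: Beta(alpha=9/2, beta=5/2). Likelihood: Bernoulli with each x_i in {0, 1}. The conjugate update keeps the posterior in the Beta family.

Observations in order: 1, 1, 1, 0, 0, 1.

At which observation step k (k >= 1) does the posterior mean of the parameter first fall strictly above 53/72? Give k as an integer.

k = 3

obs 1: x=1 → posterior Beta(11/2, 5/2)
obs 2: x=1 → posterior Beta(13/2, 5/2)
obs 3: x=1 → posterior Beta(15/2, 5/2)
obs 4: x=0 → posterior Beta(15/2, 7/2)
obs 5: x=0 → posterior Beta(15/2, 9/2)
obs 6: x=1 → posterior Beta(17/2, 9/2)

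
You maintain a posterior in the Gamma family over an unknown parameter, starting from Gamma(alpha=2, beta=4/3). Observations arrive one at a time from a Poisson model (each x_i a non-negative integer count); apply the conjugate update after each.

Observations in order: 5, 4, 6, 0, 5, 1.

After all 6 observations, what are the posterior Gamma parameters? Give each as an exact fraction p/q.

alpha=23, beta=22/3

obs 1: x=5 → posterior Gamma(7, 7/3)
obs 2: x=4 → posterior Gamma(11, 10/3)
obs 3: x=6 → posterior Gamma(17, 13/3)
obs 4: x=0 → posterior Gamma(17, 16/3)
obs 5: x=5 → posterior Gamma(22, 19/3)
obs 6: x=1 → posterior Gamma(23, 22/3)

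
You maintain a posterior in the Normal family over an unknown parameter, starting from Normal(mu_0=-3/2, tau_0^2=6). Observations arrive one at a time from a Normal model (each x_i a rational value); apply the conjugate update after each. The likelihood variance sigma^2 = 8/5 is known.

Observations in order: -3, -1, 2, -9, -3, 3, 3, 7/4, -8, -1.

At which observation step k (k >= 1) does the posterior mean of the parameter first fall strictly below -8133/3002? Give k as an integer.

obs 1: x=-3 → posterior Normal(-51/19, 24/19)
obs 2: x=-1 → posterior Normal(-33/17, 12/17)
obs 3: x=2 → posterior Normal(-36/49, 24/49)
obs 4: x=-9 → posterior Normal(-171/64, 3/8)
obs 5: x=-3 → posterior Normal(-216/79, 24/79)
obs 6: x=3 → posterior Normal(-171/94, 12/47)
obs 7: x=3 → posterior Normal(-126/109, 24/109)
obs 8: x=7/4 → posterior Normal(-399/496, 6/31)
obs 9: x=-8 → posterior Normal(-879/556, 24/139)
obs 10: x=-1 → posterior Normal(-939/616, 12/77)

k = 5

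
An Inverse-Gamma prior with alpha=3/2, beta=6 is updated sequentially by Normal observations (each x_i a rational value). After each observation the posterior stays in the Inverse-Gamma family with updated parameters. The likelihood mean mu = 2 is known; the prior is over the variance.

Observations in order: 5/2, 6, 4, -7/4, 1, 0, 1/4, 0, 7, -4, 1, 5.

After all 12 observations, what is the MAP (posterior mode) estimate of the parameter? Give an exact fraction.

1035/136

obs 1: x=5/2 → posterior Inverse-Gamma(2, 49/8)
obs 2: x=6 → posterior Inverse-Gamma(5/2, 113/8)
obs 3: x=4 → posterior Inverse-Gamma(3, 129/8)
obs 4: x=-7/4 → posterior Inverse-Gamma(7/2, 741/32)
obs 5: x=1 → posterior Inverse-Gamma(4, 757/32)
obs 6: x=0 → posterior Inverse-Gamma(9/2, 821/32)
obs 7: x=1/4 → posterior Inverse-Gamma(5, 435/16)
obs 8: x=0 → posterior Inverse-Gamma(11/2, 467/16)
obs 9: x=7 → posterior Inverse-Gamma(6, 667/16)
obs 10: x=-4 → posterior Inverse-Gamma(13/2, 955/16)
obs 11: x=1 → posterior Inverse-Gamma(7, 963/16)
obs 12: x=5 → posterior Inverse-Gamma(15/2, 1035/16)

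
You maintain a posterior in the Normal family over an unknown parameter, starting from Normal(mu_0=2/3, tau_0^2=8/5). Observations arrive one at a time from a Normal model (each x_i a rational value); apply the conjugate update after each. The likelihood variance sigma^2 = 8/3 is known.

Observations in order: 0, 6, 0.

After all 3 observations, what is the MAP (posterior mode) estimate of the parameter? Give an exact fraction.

32/21

obs 1: x=0 → posterior Normal(5/12, 1)
obs 2: x=6 → posterior Normal(64/33, 8/11)
obs 3: x=0 → posterior Normal(32/21, 4/7)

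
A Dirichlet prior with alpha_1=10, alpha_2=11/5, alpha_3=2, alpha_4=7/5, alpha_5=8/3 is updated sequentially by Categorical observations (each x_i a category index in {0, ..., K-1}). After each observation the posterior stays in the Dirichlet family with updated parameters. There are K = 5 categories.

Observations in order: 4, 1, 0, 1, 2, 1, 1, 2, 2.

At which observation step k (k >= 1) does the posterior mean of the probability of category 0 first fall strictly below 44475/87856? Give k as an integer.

k = 2

obs 1: x=4 → posterior Dirichlet(10, 11/5, 2, 7/5, 11/3)
obs 2: x=1 → posterior Dirichlet(10, 16/5, 2, 7/5, 11/3)
obs 3: x=0 → posterior Dirichlet(11, 16/5, 2, 7/5, 11/3)
obs 4: x=1 → posterior Dirichlet(11, 21/5, 2, 7/5, 11/3)
obs 5: x=2 → posterior Dirichlet(11, 21/5, 3, 7/5, 11/3)
obs 6: x=1 → posterior Dirichlet(11, 26/5, 3, 7/5, 11/3)
obs 7: x=1 → posterior Dirichlet(11, 31/5, 3, 7/5, 11/3)
obs 8: x=2 → posterior Dirichlet(11, 31/5, 4, 7/5, 11/3)
obs 9: x=2 → posterior Dirichlet(11, 31/5, 5, 7/5, 11/3)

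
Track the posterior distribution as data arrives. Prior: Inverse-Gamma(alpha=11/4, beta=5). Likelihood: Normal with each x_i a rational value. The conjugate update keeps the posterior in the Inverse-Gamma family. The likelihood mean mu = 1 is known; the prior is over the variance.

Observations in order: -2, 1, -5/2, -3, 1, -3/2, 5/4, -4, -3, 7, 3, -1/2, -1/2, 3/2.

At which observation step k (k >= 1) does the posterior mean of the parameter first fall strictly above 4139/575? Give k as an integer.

k = 9

obs 1: x=-2 → posterior Inverse-Gamma(13/4, 19/2)
obs 2: x=1 → posterior Inverse-Gamma(15/4, 19/2)
obs 3: x=-5/2 → posterior Inverse-Gamma(17/4, 125/8)
obs 4: x=-3 → posterior Inverse-Gamma(19/4, 189/8)
obs 5: x=1 → posterior Inverse-Gamma(21/4, 189/8)
obs 6: x=-3/2 → posterior Inverse-Gamma(23/4, 107/4)
obs 7: x=5/4 → posterior Inverse-Gamma(25/4, 857/32)
obs 8: x=-4 → posterior Inverse-Gamma(27/4, 1257/32)
obs 9: x=-3 → posterior Inverse-Gamma(29/4, 1513/32)
obs 10: x=7 → posterior Inverse-Gamma(31/4, 2089/32)
obs 11: x=3 → posterior Inverse-Gamma(33/4, 2153/32)
obs 12: x=-1/2 → posterior Inverse-Gamma(35/4, 2189/32)
obs 13: x=-1/2 → posterior Inverse-Gamma(37/4, 2225/32)
obs 14: x=3/2 → posterior Inverse-Gamma(39/4, 2229/32)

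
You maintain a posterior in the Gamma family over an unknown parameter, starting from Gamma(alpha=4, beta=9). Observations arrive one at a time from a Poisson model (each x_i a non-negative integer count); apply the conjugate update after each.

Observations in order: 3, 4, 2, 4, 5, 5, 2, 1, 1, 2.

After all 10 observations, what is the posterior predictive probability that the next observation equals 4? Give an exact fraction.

obs 1: x=3 → posterior Gamma(7, 10)
obs 2: x=4 → posterior Gamma(11, 11)
obs 3: x=2 → posterior Gamma(13, 12)
obs 4: x=4 → posterior Gamma(17, 13)
obs 5: x=5 → posterior Gamma(22, 14)
obs 6: x=5 → posterior Gamma(27, 15)
obs 7: x=2 → posterior Gamma(29, 16)
obs 8: x=1 → posterior Gamma(30, 17)
obs 9: x=1 → posterior Gamma(31, 18)
obs 10: x=2 → posterior Gamma(33, 19)

18623057639339990986346421718463997588632704479/274877906944000000000000000000000000000000000000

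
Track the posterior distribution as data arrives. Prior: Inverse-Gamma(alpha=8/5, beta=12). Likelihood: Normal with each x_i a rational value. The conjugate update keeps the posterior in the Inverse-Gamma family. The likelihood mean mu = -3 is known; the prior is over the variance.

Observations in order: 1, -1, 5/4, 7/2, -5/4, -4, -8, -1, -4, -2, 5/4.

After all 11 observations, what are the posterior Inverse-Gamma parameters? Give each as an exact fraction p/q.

alpha=71/10, beta=2519/32

obs 1: x=1 → posterior Inverse-Gamma(21/10, 20)
obs 2: x=-1 → posterior Inverse-Gamma(13/5, 22)
obs 3: x=5/4 → posterior Inverse-Gamma(31/10, 993/32)
obs 4: x=7/2 → posterior Inverse-Gamma(18/5, 1669/32)
obs 5: x=-5/4 → posterior Inverse-Gamma(41/10, 859/16)
obs 6: x=-4 → posterior Inverse-Gamma(23/5, 867/16)
obs 7: x=-8 → posterior Inverse-Gamma(51/10, 1067/16)
obs 8: x=-1 → posterior Inverse-Gamma(28/5, 1099/16)
obs 9: x=-4 → posterior Inverse-Gamma(61/10, 1107/16)
obs 10: x=-2 → posterior Inverse-Gamma(33/5, 1115/16)
obs 11: x=5/4 → posterior Inverse-Gamma(71/10, 2519/32)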